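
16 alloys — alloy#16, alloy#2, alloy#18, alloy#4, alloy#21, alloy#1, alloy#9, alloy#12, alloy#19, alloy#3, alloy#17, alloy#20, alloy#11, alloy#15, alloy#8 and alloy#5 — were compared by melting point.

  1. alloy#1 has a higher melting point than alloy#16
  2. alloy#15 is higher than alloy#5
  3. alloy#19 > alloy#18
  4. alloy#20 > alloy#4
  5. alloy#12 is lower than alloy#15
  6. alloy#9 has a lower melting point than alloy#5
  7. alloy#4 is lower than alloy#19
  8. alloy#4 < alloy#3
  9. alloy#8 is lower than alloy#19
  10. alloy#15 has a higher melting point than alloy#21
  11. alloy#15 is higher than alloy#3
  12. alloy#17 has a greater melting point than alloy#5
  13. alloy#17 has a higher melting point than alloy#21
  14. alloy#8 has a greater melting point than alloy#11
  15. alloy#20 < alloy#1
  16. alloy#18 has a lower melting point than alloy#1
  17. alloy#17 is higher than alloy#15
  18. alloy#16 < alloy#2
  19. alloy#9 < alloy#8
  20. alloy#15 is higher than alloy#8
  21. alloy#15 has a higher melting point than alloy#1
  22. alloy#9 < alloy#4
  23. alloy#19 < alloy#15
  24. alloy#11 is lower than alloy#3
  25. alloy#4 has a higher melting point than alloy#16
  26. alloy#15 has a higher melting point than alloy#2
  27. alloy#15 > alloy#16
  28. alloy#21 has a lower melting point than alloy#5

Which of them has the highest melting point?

alloy#17

Chaining downward from alloy#17: directly below it, alloy#21, alloy#5, alloy#15; then alloy#9, alloy#16, alloy#12, alloy#8, alloy#2, alloy#3, alloy#19, alloy#1; then alloy#4, alloy#11, alloy#20, alloy#18.
That covers every other element, and nothing is given above alloy#17, so alloy#17 is the highest melting point.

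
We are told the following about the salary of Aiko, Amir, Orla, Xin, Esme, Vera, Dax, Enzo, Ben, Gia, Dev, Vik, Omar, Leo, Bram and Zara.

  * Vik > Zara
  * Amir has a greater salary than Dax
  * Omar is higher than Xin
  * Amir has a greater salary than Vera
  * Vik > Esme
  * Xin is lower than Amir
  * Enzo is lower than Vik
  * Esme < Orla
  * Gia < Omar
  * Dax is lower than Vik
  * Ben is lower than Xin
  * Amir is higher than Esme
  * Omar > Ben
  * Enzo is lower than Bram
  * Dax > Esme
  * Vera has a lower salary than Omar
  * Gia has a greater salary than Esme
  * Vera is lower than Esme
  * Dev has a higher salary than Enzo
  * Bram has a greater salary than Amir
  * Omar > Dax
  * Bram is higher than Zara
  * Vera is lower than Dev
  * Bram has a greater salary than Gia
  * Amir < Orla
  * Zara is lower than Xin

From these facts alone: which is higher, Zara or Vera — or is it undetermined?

Following every chain through Vera: above Vera we get Esme, Dax, Gia, Omar, Vik, Amir, Bram, Orla, Dev.
Zara is not reached, and no chain runs the other way from Zara to Vera.
So the given relations leave the order of Vera and Zara undetermined.

undetermined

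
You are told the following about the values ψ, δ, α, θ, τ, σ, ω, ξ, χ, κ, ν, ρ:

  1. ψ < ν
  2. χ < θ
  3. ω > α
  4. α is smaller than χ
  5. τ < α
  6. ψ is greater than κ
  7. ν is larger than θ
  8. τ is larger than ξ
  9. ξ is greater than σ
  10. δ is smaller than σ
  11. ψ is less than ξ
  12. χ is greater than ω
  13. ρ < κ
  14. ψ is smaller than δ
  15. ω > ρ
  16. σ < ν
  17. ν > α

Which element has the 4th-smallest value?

δ

The consecutive relations fix a unique order: ρ < κ < ψ < δ < σ < ξ < τ < α < ω < χ < θ < ν.
The 4th smallest is δ.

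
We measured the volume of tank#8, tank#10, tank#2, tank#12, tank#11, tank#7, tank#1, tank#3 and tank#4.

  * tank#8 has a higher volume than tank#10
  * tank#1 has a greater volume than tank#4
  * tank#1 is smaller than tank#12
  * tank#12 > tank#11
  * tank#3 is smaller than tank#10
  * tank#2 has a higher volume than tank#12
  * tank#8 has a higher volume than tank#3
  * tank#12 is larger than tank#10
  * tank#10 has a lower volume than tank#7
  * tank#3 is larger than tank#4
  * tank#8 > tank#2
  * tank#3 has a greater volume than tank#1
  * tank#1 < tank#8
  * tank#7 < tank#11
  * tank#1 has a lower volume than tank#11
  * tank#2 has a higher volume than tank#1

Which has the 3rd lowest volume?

tank#3

Chaining the given pairs: tank#4 < tank#1 < tank#3 < tank#10 < tank#7 < tank#11 < tank#12 < tank#2 < tank#8.
Counting 3 from the smallest end gives tank#3.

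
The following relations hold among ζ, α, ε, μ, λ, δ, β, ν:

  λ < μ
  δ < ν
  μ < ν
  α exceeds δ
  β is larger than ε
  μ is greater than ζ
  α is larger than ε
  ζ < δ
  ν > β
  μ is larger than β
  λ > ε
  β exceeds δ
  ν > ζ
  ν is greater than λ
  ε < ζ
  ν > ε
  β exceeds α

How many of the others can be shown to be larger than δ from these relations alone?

4

The elements the relations force above δ are α, β, μ, ν — no chain reaches any other.
That is 4.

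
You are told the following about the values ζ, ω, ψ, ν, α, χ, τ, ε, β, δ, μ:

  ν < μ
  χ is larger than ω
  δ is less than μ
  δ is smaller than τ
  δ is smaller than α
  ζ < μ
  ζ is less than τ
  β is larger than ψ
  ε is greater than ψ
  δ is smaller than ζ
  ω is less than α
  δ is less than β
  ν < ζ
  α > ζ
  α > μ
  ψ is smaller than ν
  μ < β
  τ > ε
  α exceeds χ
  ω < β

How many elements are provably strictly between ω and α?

1

Chaining upward from ω reaches: χ, β.
Chaining downward from α reaches: δ, ψ, ν, χ, ζ, μ.
Strictly between ω and α are those in both lists: χ — 1 element.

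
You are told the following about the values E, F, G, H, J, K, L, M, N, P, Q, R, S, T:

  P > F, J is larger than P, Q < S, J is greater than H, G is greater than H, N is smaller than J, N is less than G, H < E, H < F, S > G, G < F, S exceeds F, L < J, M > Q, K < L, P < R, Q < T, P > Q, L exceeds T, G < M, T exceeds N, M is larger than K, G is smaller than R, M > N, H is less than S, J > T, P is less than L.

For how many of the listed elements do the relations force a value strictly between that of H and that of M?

1

The relations place H below M. An element lies strictly between them when it is forced above H and also forced below M.
Above H: {G, F, P, S, L, J, E, R}. Below M: {N, Q, G, K}.
Intersection: {G} — 1.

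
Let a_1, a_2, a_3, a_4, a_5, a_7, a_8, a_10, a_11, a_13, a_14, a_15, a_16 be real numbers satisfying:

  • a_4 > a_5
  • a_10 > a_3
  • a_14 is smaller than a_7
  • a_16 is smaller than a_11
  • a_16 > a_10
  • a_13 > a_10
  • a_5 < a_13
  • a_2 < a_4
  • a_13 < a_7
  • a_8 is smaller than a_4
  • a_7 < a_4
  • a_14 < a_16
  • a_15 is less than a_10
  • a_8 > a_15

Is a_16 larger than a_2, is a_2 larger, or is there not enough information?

undetermined

Following every chain through a_2: above a_2 we get a_4.
a_16 is not reached, and no chain runs the other way from a_16 to a_2.
So the given relations leave the order of a_2 and a_16 undetermined.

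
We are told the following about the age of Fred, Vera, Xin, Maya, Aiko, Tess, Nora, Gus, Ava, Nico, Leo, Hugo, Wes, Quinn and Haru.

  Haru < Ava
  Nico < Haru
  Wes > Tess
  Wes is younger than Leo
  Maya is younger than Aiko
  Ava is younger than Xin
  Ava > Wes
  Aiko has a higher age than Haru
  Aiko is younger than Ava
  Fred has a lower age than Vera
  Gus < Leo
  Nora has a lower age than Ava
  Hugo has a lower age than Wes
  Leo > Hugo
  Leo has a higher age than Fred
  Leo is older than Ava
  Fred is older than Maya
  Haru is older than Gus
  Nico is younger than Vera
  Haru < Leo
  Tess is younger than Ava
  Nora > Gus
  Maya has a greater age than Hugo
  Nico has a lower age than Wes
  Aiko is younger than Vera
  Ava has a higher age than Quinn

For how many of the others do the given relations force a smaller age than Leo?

The elements the relations force below Leo are Hugo, Gus, Nico, Tess, Haru, Quinn, Maya, Nora, Wes, Aiko, Fred, Ava — no chain reaches any other.
That is 12.

12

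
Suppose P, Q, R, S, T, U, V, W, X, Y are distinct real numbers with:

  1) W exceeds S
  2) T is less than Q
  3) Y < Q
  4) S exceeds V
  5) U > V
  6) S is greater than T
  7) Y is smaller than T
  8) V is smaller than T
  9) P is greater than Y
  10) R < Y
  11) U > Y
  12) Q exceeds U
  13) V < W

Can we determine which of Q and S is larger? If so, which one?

Following every chain through S: above S we get W; below S we get V, R, Y, T.
Q is not reached, and no chain runs the other way from Q to S.
So the given relations leave the order of S and Q undetermined.

undetermined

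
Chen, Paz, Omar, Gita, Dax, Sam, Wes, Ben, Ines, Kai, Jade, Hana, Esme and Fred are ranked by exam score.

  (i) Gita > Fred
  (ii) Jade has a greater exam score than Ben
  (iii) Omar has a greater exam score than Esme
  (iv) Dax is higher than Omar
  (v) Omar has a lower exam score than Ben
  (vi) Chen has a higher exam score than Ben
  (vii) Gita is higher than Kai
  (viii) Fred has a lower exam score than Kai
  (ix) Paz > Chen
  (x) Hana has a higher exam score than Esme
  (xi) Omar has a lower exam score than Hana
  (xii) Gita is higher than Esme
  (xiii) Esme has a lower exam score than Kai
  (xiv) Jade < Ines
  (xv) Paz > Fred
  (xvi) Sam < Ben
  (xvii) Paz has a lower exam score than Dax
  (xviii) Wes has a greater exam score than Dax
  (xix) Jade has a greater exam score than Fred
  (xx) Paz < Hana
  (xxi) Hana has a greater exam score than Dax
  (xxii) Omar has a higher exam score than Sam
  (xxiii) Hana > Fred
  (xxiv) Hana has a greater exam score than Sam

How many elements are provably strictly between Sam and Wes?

5

Chaining upward from Sam reaches: Omar, Ben, Chen, Paz, Dax, Jade, Hana, Ines.
Chaining downward from Wes reaches: Fred, Esme, Omar, Ben, Chen, Paz, Dax.
Strictly between Sam and Wes are those in both lists: Omar, Ben, Chen, Paz, Dax — 5 elements.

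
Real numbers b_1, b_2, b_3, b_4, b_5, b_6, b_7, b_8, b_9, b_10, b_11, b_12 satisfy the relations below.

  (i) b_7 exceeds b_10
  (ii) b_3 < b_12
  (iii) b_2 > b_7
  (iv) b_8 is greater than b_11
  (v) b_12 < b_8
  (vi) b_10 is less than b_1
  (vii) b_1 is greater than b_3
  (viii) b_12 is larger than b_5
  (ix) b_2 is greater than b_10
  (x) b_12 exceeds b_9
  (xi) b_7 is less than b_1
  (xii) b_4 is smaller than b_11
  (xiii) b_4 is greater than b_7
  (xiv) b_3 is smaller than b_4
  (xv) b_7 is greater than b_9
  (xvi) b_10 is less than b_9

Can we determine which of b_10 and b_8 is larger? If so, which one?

b_8

Chaining the given relations: b_10 < b_9 < b_7 < b_4 < b_11 < b_8.
So b_8 is larger.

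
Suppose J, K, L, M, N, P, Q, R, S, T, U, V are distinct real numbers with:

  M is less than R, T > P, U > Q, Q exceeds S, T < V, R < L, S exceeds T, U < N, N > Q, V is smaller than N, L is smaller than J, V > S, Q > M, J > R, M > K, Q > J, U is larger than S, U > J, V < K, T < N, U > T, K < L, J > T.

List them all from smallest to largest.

P < T < S < V < K < M < R < L < J < Q < U < N

The consecutive links are each given: P < T; T < S; S < V; V < K; K < M; M < R; R < L; L < J; J < Q; Q < U; U < N.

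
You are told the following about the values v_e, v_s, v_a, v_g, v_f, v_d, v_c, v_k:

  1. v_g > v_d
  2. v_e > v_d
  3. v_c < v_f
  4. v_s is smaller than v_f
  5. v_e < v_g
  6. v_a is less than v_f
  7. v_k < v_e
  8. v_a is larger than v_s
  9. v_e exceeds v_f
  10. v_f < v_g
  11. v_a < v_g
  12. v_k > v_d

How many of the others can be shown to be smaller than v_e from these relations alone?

Directly below v_e: v_d, v_k, v_f.
One step further: v_s, v_a, v_c (6 so far).
Nothing else is reachable below v_e; 6 in all.

6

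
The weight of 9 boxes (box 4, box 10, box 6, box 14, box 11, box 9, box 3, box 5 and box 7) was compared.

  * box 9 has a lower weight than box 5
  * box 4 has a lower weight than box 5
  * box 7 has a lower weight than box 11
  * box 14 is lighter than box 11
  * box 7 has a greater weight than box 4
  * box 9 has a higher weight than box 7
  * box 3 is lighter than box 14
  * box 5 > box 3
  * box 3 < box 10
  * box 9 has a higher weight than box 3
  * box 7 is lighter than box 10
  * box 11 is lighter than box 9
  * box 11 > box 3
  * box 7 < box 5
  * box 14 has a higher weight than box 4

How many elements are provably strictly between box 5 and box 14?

The relations place box 14 below box 5. An element lies strictly between them when it is forced above box 14 and also forced below box 5.
Above box 14: {box 11, box 9}. Below box 5: {box 3, box 4, box 7, box 11, box 9}.
Intersection: {box 11, box 9} — 2.

2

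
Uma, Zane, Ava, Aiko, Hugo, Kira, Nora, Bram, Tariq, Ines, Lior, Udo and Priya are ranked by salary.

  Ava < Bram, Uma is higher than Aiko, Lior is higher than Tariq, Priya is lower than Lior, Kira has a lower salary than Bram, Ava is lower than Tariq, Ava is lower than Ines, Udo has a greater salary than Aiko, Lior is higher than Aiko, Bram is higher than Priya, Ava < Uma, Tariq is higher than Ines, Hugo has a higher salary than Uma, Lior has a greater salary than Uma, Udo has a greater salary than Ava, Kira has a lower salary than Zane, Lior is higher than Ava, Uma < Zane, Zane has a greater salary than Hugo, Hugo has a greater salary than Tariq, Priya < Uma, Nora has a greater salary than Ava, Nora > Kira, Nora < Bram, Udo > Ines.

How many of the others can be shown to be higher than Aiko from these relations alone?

5

The elements the relations force above Aiko are Udo, Uma, Hugo, Lior, Zane — no chain reaches any other.
That is 5.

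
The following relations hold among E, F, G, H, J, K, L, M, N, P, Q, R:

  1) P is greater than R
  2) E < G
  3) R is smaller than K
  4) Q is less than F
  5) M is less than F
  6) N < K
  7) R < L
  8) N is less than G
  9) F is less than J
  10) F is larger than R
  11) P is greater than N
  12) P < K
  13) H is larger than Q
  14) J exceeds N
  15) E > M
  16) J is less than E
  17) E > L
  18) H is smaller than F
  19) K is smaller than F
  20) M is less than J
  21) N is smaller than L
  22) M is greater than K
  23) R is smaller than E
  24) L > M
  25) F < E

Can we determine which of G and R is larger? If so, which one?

G

R < P and P < K give R < K.
Then K < M extends the chain to M.
Then M < F extends the chain to F.
With F < J: R < P < K < M < F < J.
Then J < E extends the chain to E.
With E < G: R < P < K < M < F < J < E < G.
So G is larger.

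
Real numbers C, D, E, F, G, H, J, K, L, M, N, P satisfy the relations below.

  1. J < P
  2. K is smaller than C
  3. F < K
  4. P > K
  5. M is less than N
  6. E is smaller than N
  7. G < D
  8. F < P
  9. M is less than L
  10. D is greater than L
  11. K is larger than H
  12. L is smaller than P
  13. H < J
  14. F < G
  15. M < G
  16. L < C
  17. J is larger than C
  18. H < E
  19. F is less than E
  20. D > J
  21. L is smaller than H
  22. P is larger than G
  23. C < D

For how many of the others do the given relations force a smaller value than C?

The elements the relations force below C are M, L, F, H, K — no chain reaches any other.
That is 5.

5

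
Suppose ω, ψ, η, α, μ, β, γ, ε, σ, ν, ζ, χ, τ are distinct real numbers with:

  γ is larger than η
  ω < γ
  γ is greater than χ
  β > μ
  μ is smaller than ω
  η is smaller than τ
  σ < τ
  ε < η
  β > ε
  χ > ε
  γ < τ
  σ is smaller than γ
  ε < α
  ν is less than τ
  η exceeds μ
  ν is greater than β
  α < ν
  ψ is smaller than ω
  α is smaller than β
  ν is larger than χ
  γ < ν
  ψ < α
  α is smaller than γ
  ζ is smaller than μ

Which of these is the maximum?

τ

ζ is not greatest since ζ < μ; ψ is not greatest since ψ < ω; μ is not greatest since μ < ω; ε is not greatest since ε < α; α is not greatest since α < β; ω is not greatest since ω < γ; σ is not greatest since σ < τ; η is not greatest since η < γ; β is not greatest since β < ν; χ is not greatest since χ < ν; γ is not greatest since γ < τ; ν is not greatest since ν < τ.
Only τ has nothing above it, so τ is the maximum.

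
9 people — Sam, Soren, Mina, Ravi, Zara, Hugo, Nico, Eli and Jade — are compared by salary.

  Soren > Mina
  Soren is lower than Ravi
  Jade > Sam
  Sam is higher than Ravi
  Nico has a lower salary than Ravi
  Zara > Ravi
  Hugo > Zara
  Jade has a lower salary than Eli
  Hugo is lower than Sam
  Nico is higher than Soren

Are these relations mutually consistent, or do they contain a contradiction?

consistent

Every relation is compatible with Mina < Soren < Nico < Ravi < Zara < Hugo < Sam < Jade < Eli; the set is consistent.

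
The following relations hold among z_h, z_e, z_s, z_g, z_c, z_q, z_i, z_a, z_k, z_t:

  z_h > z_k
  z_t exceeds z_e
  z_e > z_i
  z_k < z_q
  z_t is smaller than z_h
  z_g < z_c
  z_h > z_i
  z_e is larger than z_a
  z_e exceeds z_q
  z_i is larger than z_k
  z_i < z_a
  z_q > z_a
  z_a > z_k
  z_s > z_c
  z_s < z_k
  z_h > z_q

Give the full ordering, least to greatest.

Nothing is placed below z_g, so it is least; from there z_g < z_c; z_c < z_s; z_s < z_k; z_k < z_i; z_i < z_a; z_a < z_q; z_q < z_e; z_e < z_t; z_t < z_h, each given directly.

z_g < z_c < z_s < z_k < z_i < z_a < z_q < z_e < z_t < z_h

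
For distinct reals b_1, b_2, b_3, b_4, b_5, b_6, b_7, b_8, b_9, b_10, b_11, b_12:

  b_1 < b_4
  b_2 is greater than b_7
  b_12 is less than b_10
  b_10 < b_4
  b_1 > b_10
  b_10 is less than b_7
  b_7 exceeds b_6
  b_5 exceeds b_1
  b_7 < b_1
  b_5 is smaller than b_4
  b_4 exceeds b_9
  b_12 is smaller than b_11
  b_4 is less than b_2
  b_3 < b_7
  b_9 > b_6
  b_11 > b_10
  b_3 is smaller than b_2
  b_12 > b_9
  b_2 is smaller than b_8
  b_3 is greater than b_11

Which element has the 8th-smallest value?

b_1

Piecing the relations together gives one ordering: b_6 < b_9 < b_12 < b_10 < b_11 < b_3 < b_7 < b_1 < b_5 < b_4 < b_2 < b_8.
Counting 8 from the smallest end gives b_1.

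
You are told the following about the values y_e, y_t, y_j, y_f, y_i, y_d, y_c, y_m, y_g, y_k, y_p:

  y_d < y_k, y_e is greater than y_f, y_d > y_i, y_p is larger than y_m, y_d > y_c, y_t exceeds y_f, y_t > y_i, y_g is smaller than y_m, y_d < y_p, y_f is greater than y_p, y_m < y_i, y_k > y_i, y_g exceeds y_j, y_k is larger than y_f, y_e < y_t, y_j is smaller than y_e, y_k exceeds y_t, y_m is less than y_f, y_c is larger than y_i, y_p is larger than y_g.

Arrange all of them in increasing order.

y_j < y_g < y_m < y_i < y_c < y_d < y_p < y_f < y_e < y_t < y_k

Nothing is placed below y_j, so it is least; from there y_j < y_g; y_g < y_m; y_m < y_i; y_i < y_c; y_c < y_d; y_d < y_p; y_p < y_f; y_f < y_e; y_e < y_t; y_t < y_k, each given directly.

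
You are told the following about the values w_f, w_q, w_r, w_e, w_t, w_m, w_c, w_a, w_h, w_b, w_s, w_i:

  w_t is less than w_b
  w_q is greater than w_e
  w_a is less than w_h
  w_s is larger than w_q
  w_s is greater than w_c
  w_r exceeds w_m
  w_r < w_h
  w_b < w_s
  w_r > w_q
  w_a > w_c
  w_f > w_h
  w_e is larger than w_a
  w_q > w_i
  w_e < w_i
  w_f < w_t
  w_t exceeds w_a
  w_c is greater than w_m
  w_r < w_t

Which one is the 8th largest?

Piecing the relations together gives one ordering: w_m < w_c < w_a < w_e < w_i < w_q < w_r < w_h < w_f < w_t < w_b < w_s.
The 8th largest is w_i.

w_i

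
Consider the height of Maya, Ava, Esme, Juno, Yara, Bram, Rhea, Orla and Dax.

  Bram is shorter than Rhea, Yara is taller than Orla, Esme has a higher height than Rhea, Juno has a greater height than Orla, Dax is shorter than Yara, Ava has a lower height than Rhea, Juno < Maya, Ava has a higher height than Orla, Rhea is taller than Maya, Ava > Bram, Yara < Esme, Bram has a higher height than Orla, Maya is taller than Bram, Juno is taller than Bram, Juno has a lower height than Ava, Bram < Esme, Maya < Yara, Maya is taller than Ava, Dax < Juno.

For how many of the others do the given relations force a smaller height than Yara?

6

Directly below Yara: Dax, Orla, Maya.
One step further: Bram, Juno, Ava (6 so far).
Nothing else is reachable below Yara; 6 in all.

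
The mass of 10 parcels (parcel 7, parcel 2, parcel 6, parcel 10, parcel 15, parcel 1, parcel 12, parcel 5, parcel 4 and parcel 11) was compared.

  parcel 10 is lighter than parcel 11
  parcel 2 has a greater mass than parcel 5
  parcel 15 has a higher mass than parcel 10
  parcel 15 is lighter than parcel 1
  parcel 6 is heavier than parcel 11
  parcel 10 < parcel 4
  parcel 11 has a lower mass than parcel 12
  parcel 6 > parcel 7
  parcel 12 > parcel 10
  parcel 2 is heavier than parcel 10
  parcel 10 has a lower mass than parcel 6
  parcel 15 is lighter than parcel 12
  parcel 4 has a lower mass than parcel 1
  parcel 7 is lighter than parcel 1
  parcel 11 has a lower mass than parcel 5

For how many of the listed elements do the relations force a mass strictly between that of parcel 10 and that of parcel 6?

Chaining upward from parcel 10 reaches: parcel 11, parcel 5, parcel 15, parcel 4, parcel 1, parcel 2, parcel 12.
Chaining downward from parcel 6 reaches: parcel 11, parcel 7.
Strictly between parcel 10 and parcel 6 are those in both lists: parcel 11 — 1 element.

1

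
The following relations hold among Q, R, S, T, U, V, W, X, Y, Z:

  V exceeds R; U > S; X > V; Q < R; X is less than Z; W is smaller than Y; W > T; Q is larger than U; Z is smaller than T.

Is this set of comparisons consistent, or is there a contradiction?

Every relation is compatible with S < U < Q < R < V < X < Z < T < W < Y; the set is consistent.

consistent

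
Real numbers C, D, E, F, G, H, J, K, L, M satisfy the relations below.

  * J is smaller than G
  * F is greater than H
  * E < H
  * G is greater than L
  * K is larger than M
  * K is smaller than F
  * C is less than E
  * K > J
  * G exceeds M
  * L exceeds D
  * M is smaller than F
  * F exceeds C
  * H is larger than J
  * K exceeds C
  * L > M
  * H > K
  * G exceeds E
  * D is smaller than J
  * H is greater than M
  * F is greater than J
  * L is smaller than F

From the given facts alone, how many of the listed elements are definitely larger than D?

Directly above D: J, L.
One step further: G, K, H, F (6 so far).
No other element is forced above D by the given relations, so the count is 6.

6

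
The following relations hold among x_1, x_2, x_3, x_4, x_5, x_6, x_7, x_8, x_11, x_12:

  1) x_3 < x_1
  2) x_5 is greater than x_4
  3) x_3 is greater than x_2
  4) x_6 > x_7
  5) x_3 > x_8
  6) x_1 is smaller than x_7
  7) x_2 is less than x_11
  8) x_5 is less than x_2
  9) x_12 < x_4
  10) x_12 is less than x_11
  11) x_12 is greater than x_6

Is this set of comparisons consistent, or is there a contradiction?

Chaining the given relations yields x_3 < x_1 < x_7 < x_6 < x_12 < x_4 < x_5 < x_2, so x_3 < x_2. But one relation states x_2 < x_3. These cannot both hold.

inconsistent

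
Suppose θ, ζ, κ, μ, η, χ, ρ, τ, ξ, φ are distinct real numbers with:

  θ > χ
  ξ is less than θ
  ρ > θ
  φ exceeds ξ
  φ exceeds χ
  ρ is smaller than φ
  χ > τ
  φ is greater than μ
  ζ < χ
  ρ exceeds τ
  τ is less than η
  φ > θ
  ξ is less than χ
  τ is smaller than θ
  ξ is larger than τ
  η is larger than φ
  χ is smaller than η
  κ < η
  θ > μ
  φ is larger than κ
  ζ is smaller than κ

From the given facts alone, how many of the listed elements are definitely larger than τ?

Directly above τ: ξ, χ, θ, ρ, η.
One step further: φ (6 so far).
Nothing else is reachable above τ; 6 in all.

6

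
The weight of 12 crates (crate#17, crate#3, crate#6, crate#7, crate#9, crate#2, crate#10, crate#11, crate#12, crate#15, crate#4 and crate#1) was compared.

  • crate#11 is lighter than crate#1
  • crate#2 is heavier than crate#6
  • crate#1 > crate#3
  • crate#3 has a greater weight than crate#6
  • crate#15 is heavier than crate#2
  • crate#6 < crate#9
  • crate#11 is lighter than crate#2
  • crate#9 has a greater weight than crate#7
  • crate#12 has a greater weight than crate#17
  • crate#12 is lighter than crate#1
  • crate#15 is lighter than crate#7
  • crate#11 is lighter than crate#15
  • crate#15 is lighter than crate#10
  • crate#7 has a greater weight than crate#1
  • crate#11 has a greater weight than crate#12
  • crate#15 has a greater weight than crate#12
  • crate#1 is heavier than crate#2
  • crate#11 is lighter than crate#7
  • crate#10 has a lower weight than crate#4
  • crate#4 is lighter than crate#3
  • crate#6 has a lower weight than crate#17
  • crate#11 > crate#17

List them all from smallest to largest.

Each adjacent pair is fixed by a given relation: crate#6 < crate#17; crate#17 < crate#12; crate#12 < crate#11; crate#11 < crate#2; crate#2 < crate#15; crate#15 < crate#10; crate#10 < crate#4; crate#4 < crate#3; crate#3 < crate#1; crate#1 < crate#7; crate#7 < crate#9. Chaining them end to end gives the full order.

crate#6 < crate#17 < crate#12 < crate#11 < crate#2 < crate#15 < crate#10 < crate#4 < crate#3 < crate#1 < crate#7 < crate#9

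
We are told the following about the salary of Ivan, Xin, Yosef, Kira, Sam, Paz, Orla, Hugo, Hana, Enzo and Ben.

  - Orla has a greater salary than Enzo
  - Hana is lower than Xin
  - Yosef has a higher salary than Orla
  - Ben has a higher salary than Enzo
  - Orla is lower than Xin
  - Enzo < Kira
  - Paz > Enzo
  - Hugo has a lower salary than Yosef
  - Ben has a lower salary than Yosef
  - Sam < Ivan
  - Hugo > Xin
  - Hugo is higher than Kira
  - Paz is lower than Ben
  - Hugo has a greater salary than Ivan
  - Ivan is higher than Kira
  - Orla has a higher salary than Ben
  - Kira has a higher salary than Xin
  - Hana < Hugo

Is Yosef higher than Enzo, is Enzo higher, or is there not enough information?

The relevant relations are Enzo < Paz; Paz < Ben; Ben < Orla; Orla < Xin; Xin < Kira; Kira < Ivan; Ivan < Hugo; Hugo < Yosef.
Together: Enzo < Paz < Ben < Orla < Xin < Kira < Ivan < Hugo < Yosef.
So Yosef is higher.

Yosef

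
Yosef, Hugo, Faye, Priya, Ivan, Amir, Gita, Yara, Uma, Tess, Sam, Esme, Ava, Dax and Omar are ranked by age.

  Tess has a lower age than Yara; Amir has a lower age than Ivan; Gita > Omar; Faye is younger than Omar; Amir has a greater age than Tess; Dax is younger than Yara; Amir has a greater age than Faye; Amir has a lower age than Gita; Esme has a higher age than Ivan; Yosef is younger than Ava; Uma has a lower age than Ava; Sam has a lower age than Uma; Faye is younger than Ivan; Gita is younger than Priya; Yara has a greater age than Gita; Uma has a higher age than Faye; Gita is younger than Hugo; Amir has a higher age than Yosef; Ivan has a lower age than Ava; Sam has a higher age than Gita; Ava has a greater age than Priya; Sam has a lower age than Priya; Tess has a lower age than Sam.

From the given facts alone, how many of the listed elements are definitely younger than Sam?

6

Directly below Sam: Tess, Gita.
One step further: Amir, Omar (4 so far).
One step further: Yosef, Faye (6 so far).
No other element is forced below Sam by the given relations, so the count is 6.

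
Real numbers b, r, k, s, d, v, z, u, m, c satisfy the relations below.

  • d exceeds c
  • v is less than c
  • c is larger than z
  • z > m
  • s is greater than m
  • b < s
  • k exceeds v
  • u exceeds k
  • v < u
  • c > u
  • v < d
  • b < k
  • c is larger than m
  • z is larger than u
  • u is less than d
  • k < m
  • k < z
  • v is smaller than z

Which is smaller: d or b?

b

b < k and k < m give b < m.
With m < z: b < k < m < z.
Then z < c extends the chain to c.
Then c < d extends the chain to d.
So b < d; b is the smaller of the two.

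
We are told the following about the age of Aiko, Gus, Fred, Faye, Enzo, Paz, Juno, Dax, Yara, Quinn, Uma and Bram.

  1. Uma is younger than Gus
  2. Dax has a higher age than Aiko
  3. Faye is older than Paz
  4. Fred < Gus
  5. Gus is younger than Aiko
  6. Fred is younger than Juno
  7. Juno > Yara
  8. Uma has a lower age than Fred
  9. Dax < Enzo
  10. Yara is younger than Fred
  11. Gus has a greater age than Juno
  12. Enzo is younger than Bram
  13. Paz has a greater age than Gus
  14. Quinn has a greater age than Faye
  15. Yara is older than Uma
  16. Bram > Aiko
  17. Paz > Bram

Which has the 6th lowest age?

Aiko

Chaining the given pairs: Uma < Yara < Fred < Juno < Gus < Aiko < Dax < Enzo < Bram < Paz < Faye < Quinn.
The 6th smallest is Aiko.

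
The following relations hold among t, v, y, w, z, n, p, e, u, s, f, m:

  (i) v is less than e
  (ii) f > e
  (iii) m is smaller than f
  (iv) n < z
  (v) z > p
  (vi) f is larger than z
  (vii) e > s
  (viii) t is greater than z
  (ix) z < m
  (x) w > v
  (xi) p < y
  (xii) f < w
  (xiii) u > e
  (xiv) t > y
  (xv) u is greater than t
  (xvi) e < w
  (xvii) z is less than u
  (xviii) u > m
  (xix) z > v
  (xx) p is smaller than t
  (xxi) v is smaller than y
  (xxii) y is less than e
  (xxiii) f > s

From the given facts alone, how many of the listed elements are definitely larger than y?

The elements the relations force above y are e, t, f, w, u — no chain reaches any other.
That is 5.

5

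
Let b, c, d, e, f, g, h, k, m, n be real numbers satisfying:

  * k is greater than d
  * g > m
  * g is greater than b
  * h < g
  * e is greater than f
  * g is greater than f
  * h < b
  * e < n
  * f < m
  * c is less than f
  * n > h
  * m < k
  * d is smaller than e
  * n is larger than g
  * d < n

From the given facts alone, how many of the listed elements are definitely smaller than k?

The elements the relations force below k are d, c, f, m — no chain reaches any other.
That is 4.

4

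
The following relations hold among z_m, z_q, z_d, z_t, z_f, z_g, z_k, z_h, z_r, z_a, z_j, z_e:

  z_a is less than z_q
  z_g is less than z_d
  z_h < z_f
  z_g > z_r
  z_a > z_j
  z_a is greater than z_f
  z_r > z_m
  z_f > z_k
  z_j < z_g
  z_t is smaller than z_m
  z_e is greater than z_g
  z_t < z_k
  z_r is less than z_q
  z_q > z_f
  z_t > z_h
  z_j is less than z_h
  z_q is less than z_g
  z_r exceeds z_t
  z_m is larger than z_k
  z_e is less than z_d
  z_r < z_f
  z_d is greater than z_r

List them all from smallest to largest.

z_j < z_h < z_t < z_k < z_m < z_r < z_f < z_a < z_q < z_g < z_e < z_d

Each adjacent pair is fixed by a given relation: z_j < z_h; z_h < z_t; z_t < z_k; z_k < z_m; z_m < z_r; z_r < z_f; z_f < z_a; z_a < z_q; z_q < z_g; z_g < z_e; z_e < z_d. Chaining them end to end gives the full order.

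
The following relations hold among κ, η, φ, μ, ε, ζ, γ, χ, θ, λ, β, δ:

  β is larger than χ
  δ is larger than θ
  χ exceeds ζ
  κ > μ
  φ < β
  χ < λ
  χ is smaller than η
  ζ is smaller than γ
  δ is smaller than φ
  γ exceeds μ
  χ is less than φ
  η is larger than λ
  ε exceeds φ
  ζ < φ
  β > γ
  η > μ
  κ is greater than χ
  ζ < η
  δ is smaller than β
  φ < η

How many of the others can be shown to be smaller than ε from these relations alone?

5

From ε the given relations immediately reach φ.
From those, ζ, δ, χ — 4 in total.
From those, θ — 5 in total.
No other element is forced below ε by the given relations, so the count is 5.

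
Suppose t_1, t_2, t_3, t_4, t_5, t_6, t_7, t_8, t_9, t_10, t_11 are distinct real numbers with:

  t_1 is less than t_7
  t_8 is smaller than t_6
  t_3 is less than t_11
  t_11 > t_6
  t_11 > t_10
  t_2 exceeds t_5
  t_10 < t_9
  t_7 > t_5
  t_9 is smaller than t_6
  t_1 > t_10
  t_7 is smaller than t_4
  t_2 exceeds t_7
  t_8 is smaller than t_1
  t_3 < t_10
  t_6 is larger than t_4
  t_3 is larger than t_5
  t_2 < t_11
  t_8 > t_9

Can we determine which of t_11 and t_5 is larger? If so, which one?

Link the given pairs in sequence: t_5 < t_3; t_3 < t_10; t_10 < t_9; t_9 < t_8; t_8 < t_1; t_1 < t_7; t_7 < t_4; t_4 < t_6; t_6 < t_11.
Together: t_5 < t_3 < t_10 < t_9 < t_8 < t_1 < t_7 < t_4 < t_6 < t_11.
So t_11 is larger.

t_11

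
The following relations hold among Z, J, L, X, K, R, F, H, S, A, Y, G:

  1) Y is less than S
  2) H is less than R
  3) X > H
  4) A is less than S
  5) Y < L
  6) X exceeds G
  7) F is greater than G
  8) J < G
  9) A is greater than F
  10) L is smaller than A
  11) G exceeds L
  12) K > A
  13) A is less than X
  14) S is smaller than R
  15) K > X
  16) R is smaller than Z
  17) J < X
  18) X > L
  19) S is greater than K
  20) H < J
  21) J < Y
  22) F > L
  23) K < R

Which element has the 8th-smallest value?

X

Piecing the relations together gives one ordering: H < J < Y < L < G < F < A < X < K < S < R < Z.
The 8th smallest is X.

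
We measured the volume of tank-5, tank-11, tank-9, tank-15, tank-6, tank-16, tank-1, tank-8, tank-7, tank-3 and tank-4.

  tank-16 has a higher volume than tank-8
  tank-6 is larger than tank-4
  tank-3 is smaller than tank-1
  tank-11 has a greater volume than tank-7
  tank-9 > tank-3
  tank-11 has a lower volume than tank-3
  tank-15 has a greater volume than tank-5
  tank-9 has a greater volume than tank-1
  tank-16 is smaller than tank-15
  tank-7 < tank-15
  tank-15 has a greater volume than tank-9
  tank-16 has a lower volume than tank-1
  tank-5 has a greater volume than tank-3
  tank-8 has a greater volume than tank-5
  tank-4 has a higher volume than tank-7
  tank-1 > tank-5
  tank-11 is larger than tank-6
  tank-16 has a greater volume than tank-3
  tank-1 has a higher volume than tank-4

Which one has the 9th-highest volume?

tank-6

The consecutive relations fix a unique order: tank-7 < tank-4 < tank-6 < tank-11 < tank-3 < tank-5 < tank-8 < tank-16 < tank-1 < tank-9 < tank-15.
Counting 9 from the largest end gives tank-6.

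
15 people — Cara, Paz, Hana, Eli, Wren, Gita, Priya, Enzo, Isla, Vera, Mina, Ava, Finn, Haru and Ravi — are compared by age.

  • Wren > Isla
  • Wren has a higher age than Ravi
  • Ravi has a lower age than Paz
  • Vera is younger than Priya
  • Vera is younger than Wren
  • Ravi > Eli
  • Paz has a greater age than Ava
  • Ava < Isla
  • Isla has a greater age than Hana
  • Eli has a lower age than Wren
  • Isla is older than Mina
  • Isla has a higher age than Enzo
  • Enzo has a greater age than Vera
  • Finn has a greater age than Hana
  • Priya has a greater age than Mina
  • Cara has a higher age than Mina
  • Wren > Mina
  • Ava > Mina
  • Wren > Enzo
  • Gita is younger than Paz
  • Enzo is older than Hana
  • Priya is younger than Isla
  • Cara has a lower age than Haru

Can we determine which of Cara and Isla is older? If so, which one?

undetermined

Following every chain through Cara: above Cara we get Haru; below Cara we get Mina.
Isla is not reached, and no chain runs the other way from Isla to Cara.
So the given relations leave the order of Cara and Isla undetermined.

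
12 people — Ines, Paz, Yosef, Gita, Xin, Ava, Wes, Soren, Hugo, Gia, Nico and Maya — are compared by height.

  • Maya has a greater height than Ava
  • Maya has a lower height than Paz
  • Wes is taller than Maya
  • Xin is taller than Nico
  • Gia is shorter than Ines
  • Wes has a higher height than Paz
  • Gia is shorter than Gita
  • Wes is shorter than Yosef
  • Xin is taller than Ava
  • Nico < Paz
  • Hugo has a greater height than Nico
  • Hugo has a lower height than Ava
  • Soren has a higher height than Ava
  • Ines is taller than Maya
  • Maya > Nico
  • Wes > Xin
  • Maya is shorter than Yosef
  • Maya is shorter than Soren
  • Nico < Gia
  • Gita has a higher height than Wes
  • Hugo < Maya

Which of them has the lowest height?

Hugo is not least since Nico < Hugo; Gia is not least since Nico < Gia; Ava is not least since Hugo < Ava; Maya is not least since Ava < Maya; Ines is not least since Gia < Ines; Soren is not least since Maya < Soren; Paz is not least since Nico < Paz; Xin is not least since Nico < Xin; Wes is not least since Maya < Wes; Yosef is not least since Wes < Yosef; Gita is not least since Wes < Gita.
Only Nico has nothing below it, so Nico is the lowest height.

Nico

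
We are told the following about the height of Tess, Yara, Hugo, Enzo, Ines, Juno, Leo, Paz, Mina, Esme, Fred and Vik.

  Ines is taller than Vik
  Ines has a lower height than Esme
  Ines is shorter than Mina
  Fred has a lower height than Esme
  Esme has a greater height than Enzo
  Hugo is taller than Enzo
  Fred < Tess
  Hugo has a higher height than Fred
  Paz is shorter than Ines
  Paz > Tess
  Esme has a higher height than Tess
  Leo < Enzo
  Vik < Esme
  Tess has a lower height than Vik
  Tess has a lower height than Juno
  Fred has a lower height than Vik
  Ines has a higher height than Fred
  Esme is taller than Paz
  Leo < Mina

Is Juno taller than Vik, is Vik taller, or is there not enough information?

undetermined

Following every chain through Vik: above Vik we get Ines, Mina, Esme; below Vik we get Fred, Tess.
Juno is not reached, and no chain runs the other way from Juno to Vik.
So the given relations leave the order of Vik and Juno undetermined.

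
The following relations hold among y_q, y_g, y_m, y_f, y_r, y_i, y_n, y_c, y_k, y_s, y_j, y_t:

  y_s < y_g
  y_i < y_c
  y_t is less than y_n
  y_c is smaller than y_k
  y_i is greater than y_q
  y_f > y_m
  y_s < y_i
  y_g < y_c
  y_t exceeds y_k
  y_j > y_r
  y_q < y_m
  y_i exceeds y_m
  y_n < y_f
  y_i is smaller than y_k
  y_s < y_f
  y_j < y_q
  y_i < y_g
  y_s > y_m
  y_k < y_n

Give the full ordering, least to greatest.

Nothing is placed below y_r, so it is least; from there y_r < y_j; y_j < y_q; y_q < y_m; y_m < y_s; y_s < y_i; y_i < y_g; y_g < y_c; y_c < y_k; y_k < y_t; y_t < y_n; y_n < y_f, each given directly.

y_r < y_j < y_q < y_m < y_s < y_i < y_g < y_c < y_k < y_t < y_n < y_f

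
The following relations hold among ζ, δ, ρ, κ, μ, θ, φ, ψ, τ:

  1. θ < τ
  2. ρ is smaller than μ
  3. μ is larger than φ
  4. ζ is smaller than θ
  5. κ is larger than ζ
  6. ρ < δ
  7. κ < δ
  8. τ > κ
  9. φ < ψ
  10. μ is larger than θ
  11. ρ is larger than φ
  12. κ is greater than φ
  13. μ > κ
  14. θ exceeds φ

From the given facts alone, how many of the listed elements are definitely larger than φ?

From φ the given relations immediately reach κ, ρ, θ, ψ, μ.
From those, δ, τ — 7 in total.
Nothing else is reachable above φ; 7 in all.

7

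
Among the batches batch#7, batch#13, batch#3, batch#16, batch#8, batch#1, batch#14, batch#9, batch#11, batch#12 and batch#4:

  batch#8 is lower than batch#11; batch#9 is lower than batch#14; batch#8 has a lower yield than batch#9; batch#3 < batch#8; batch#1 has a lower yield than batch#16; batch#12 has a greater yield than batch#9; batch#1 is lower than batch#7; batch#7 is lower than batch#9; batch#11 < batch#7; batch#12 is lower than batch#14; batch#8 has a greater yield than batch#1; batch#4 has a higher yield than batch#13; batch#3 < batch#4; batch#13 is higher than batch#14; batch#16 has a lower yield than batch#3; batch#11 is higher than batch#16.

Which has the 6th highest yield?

The consecutive relations fix a unique order: batch#1 < batch#16 < batch#3 < batch#8 < batch#11 < batch#7 < batch#9 < batch#12 < batch#14 < batch#13 < batch#4.
Counting 6 from the largest end gives batch#7.

batch#7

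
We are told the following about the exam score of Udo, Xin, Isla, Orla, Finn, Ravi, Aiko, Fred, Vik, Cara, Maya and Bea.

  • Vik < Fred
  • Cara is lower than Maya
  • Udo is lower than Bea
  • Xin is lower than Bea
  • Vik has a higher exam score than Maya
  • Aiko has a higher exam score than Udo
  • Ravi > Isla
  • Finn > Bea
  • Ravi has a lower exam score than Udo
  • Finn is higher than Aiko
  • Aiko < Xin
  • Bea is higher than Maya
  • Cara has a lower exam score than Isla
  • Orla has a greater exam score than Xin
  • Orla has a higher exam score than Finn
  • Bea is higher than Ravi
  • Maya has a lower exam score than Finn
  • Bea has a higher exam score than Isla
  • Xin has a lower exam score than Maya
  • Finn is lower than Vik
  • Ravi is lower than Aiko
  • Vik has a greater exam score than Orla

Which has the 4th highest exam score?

Finn

Piecing the relations together gives one ordering: Cara < Isla < Ravi < Udo < Aiko < Xin < Maya < Bea < Finn < Orla < Vik < Fred.
Counting 4 from the largest end gives Finn.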